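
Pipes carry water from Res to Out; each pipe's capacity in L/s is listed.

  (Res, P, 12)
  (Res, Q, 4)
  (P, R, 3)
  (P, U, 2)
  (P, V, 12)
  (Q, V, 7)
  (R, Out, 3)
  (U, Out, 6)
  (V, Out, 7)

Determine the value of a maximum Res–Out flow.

Augment Res→P→R→Out: bottleneck 3, flow now 3.
Augment Res→P→U→Out: bottleneck 2, flow now 5.
Augment Res→P→V→Out: bottleneck 7, flow now 12.
No augmenting path remains; maximum flow = 12.
In the residual graph, reachable from Res: {Res, P, Q, V}.
Min-cut edges: P→R (3), P→U (2), V→Out (7); capacity 3 + 2 + 7 = 12.
This cut is saturated, so no flow can exceed 12.

12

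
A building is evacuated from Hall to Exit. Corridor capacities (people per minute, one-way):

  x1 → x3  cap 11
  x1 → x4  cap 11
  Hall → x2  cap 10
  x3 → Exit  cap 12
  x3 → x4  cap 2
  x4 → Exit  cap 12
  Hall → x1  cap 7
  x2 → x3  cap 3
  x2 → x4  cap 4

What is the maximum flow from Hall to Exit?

Augment Hall→x1→x3→Exit: bottleneck 7, flow now 7.
Augment Hall→x2→x3→Exit: bottleneck 3, flow now 10.
Augment Hall→x2→x4→Exit: bottleneck 4, flow now 14.
No augmenting path remains; maximum flow = 14.
In the residual graph, reachable from Hall: {Hall, x2}.
Min-cut edges: Hall→x1 (7), x2→x3 (3), x2→x4 (4); capacity 7 + 3 + 4 = 14.
This cut is saturated, so no flow can exceed 14.

14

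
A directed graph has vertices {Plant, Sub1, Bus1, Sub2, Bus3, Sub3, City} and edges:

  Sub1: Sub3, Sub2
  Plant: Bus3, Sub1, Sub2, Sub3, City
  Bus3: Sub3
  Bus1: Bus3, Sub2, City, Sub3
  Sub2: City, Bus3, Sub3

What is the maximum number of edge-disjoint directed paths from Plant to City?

2

Assign every edge capacity 1; by Menger, the answer equals the max flow.
Path Plant→City (+1); total 1.
Path Plant→Sub2→City (+1); total 2.
No residual Plant→City path; max flow = 2.
Certifying cut of size 2: {Plant→City, Sub2→City}.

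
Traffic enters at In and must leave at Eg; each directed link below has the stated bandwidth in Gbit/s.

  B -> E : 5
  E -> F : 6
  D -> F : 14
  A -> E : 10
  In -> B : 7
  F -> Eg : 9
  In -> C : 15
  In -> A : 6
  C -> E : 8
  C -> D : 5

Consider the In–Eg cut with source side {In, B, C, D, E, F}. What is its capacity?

15

Edges leaving {In, B, C, D, E, F}: In→A (6), F→Eg (9).
Cut capacity = 6 + 9 = 15.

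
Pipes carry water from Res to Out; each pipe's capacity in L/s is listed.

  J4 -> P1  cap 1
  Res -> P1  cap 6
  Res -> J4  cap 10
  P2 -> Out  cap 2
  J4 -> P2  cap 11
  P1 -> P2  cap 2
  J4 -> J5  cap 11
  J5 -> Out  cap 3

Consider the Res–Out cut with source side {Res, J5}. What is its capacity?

Edges leaving {Res, J5}: Res→P1 (6), Res→J4 (10), J5→Out (3).
Cut capacity = 6 + 10 + 3 = 19.

19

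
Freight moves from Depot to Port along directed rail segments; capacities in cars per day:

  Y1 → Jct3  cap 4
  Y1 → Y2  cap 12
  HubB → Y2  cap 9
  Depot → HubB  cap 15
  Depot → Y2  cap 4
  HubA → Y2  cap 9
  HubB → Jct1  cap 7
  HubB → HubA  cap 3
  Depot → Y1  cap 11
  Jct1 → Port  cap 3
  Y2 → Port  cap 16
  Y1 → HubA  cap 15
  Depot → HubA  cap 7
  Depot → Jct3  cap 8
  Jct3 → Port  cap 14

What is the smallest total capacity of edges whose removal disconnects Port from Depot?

31

Augment Depot→Jct3→Port: bottleneck 8, flow now 8.
Augment Depot→Y2→Port: bottleneck 4, flow now 12.
Augment Depot→Y1→Jct3→Port: bottleneck 4, flow now 16.
Augment Depot→Y1→Y2→Port: bottleneck 7, flow now 23.
Augment Depot→HubB→Jct1→Port: bottleneck 3, flow now 26.
Augment Depot→HubB→Y2→Port: bottleneck 5, flow now 31.
No augmenting path remains; maximum flow = 31.
By max-flow min-cut, the minimum cut capacity equals the max flow.
In the residual graph, reachable from Depot: {Depot, Y1, HubB, HubA, Jct1, Y2}.
Min-cut edges: Depot→Jct3 (8), Y1→Jct3 (4), Jct1→Port (3), Y2→Port (16); capacity 8 + 4 + 3 + 16 = 31.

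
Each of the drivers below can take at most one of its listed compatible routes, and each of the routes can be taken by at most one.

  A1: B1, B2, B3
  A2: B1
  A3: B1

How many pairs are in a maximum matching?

Unit-capacity flow: source→left, listed edges, right→sink; max matching = max flow.
Augmenting path A1→B1 (+1); matched 1.
Augmenting path A2→B1→A1→B2 (+1); matched 2.
No augmenting path remains; maximum matching = 2.
König certificate: {A1, B1} is a vertex cover of size 2 (every listed pair touches it), so no matching can be larger.

2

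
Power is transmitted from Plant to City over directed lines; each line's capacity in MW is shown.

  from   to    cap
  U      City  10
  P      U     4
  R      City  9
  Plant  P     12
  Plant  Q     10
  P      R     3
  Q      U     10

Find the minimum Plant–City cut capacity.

13

Augment Plant→P→R→City: bottleneck 3, flow now 3.
Augment Plant→P→U→City: bottleneck 4, flow now 7.
Augment Plant→Q→U→City: bottleneck 6, flow now 13.
No augmenting path remains; maximum flow = 13.
By max-flow min-cut, the minimum cut capacity equals the max flow.
In the residual graph, reachable from Plant: {Plant, P, Q, U}.
Min-cut edges: P→R (3), U→City (10); capacity 3 + 10 = 13.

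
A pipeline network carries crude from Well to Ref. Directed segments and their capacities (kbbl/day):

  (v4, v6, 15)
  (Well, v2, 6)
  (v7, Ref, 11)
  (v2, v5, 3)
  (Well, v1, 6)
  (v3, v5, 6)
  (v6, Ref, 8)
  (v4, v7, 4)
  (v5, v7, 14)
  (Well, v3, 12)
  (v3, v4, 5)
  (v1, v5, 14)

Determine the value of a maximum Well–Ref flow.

Augment Well→v1→v5→v7→Ref: bottleneck 6, flow now 6.
Augment Well→v2→v5→v7→Ref: bottleneck 3, flow now 9.
Augment Well→v3→v4→v6→Ref: bottleneck 5, flow now 14.
Augment Well→v3→v5→v7→Ref: bottleneck 2, flow now 16.
No augmenting path remains; maximum flow = 16.
In the residual graph, reachable from Well: {Well, v1, v2, v3, v5, v7}.
Min-cut edges: v3→v4 (5), v7→Ref (11); capacity 5 + 11 = 16.
This cut is saturated, so no flow can exceed 16.

16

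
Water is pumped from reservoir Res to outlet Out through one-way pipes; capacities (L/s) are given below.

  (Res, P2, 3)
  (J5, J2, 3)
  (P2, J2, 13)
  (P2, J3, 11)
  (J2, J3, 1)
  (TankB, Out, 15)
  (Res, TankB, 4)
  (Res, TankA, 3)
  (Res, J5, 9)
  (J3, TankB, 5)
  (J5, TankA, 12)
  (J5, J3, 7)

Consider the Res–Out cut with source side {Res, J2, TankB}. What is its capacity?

Edges leaving {Res, J2, TankB}: Res→P2 (3), Res→J5 (9), Res→TankA (3), J2→J3 (1), TankB→Out (15).
Cut capacity = 3 + 9 + 3 + 1 + 15 = 31.

31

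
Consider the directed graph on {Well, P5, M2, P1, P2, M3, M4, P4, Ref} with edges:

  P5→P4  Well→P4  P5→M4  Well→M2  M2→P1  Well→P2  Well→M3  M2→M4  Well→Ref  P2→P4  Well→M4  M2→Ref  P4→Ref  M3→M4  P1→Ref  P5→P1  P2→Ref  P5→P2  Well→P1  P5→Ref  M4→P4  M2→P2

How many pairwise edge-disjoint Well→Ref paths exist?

Assign every edge capacity 1; by Menger, the answer equals the max flow.
Path Well→Ref (+1); total 1.
Path Well→M2→Ref (+1); total 2.
Path Well→P1→Ref (+1); total 3.
Path Well→P2→Ref (+1); total 4.
Path Well→P4→Ref (+1); total 5.
No residual Well→Ref path; max flow = 5.
Certifying cut of size 5: {P4→Ref, Well→M2, Well→P1, Well→P2, Well→Ref}.

5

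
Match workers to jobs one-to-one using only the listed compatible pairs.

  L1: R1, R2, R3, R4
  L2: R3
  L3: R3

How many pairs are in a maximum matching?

Unit-capacity flow: source→left, listed edges, right→sink; max matching = max flow.
Augmenting path L1→R1 (+1); matched 1.
Augmenting path L2→R3 (+1); matched 2.
No augmenting path remains; maximum matching = 2.
König certificate: {L1, R3} is a vertex cover of size 2 (every listed pair touches it), so no matching can be larger.

2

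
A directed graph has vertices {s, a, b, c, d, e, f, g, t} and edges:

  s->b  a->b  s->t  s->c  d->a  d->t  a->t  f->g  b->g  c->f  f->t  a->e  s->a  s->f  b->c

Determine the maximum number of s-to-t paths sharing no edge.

3

Assign every edge capacity 1; by Menger, the answer equals the max flow.
Path s→t (+1); total 1.
Path s→a→t (+1); total 2.
Path s→f→t (+1); total 3.
No residual s→t path; max flow = 3.
Certifying cut of size 3: {f→t, s→a, s→t}.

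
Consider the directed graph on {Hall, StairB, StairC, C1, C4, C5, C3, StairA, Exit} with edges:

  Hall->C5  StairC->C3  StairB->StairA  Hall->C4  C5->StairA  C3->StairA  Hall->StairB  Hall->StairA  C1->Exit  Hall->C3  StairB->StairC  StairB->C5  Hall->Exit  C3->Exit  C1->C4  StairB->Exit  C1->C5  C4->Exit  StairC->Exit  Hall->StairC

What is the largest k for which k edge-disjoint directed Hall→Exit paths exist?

5

Assign every edge capacity 1; by Menger, the answer equals the max flow.
Path Hall→Exit (+1); total 1.
Path Hall→StairB→Exit (+1); total 2.
Path Hall→StairC→Exit (+1); total 3.
Path Hall→C4→Exit (+1); total 4.
Path Hall→C3→Exit (+1); total 5.
No residual Hall→Exit path; max flow = 5.
Certifying cut of size 5: {Hall→C3, Hall→C4, Hall→Exit, Hall→StairB, Hall→StairC}.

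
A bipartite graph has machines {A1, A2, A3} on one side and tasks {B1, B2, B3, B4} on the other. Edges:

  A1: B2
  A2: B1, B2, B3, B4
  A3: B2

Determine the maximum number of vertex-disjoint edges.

Unit-capacity flow: source→left, listed edges, right→sink; max matching = max flow.
Augmenting path A1→B2 (+1); matched 1.
Augmenting path A2→B1 (+1); matched 2.
No augmenting path remains; maximum matching = 2.
König certificate: {A2, B2} is a vertex cover of size 2 (every listed pair touches it), so no matching can be larger.

2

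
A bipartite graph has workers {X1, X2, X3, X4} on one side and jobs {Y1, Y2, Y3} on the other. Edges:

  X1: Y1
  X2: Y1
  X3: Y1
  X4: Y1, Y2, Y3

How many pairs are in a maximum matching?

Unit-capacity flow: source→left, listed edges, right→sink; max matching = max flow.
Augmenting path X1→Y1 (+1); matched 1.
Augmenting path X4→Y2 (+1); matched 2.
No augmenting path remains; maximum matching = 2.
König certificate: {X4, Y1} is a vertex cover of size 2 (every listed pair touches it), so no matching can be larger.

2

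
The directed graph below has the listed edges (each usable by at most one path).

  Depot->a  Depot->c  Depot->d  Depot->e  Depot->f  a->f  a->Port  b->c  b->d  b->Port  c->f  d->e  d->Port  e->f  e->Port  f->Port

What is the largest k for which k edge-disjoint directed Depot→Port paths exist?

4

Assign every edge capacity 1; by Menger, the answer equals the max flow.
Path Depot→a→Port (+1); total 1.
Path Depot→d→Port (+1); total 2.
Path Depot→e→Port (+1); total 3.
Path Depot→f→Port (+1); total 4.
No residual Depot→Port path; max flow = 4.
Certifying cut of size 4: {Depot→a, Depot→d, Depot→e, f→Port}.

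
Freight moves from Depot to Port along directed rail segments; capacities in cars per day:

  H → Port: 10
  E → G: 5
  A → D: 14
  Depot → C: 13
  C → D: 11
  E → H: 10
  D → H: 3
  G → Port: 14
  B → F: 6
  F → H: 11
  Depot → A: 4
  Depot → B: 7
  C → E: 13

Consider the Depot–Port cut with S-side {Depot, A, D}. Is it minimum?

Given cut capacity: 7 + 13 + 3 = 23.
Augment Depot→A→D→H→Port: bottleneck 3, flow now 3.
Augment Depot→B→F→H→Port: bottleneck 6, flow now 9.
Augment Depot→C→E→G→Port: bottleneck 5, flow now 14.
Augment Depot→C→E→H→Port: bottleneck 1, flow now 15.
No augmenting path remains; maximum flow = 15.
In the residual graph, reachable from Depot: {Depot, A, B, C, D, E, F, H}.
Min-cut edges: E→G (5), H→Port (10); capacity 5 + 10 = 15.
Cut capacity 23 exceeds the max flow 15, so it is not minimum.

No — its capacity is 23, but the minimum cut has capacity 15.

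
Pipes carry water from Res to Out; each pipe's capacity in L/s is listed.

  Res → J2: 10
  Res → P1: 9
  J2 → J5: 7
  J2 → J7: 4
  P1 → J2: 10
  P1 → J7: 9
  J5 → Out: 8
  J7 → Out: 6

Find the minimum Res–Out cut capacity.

Augment Res→J2→J5→Out: bottleneck 7, flow now 7.
Augment Res→J2→J7→Out: bottleneck 3, flow now 10.
Augment Res→P1→J7→Out: bottleneck 3, flow now 13.
No augmenting path remains; maximum flow = 13.
By max-flow min-cut, the minimum cut capacity equals the max flow.
In the residual graph, reachable from Res: {Res, J2, P1, J7}.
Min-cut edges: J2→J5 (7), J7→Out (6); capacity 7 + 6 = 13.

13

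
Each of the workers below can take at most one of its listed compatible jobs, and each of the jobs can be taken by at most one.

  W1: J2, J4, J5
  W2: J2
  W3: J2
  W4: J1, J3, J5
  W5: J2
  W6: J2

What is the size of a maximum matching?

Unit-capacity flow: source→left, listed edges, right→sink; max matching = max flow.
Augmenting path W1→J2 (+1); matched 1.
Augmenting path W4→J1 (+1); matched 2.
Augmenting path W2→J2→W1→J4 (+1); matched 3.
No augmenting path remains; maximum matching = 3.
König certificate: {W1, W4, J2} is a vertex cover of size 3 (every listed pair touches it), so no matching can be larger.

3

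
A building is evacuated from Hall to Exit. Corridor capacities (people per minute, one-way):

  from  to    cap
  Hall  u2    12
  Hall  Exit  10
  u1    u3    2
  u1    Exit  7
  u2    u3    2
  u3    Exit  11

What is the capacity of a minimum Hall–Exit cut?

Augment Hall→Exit: bottleneck 10, flow now 10.
Augment Hall→u2→u3→Exit: bottleneck 2, flow now 12.
No augmenting path remains; maximum flow = 12.
By max-flow min-cut, the minimum cut capacity equals the max flow.
In the residual graph, reachable from Hall: {Hall, u2}.
Min-cut edges: Hall→Exit (10), u2→u3 (2); capacity 10 + 2 = 12.

12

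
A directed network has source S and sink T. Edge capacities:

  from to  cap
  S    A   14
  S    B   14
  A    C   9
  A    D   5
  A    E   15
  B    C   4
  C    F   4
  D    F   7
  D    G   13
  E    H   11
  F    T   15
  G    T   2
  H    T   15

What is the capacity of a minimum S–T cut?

18

Augment S→A→C→F→T: bottleneck 4, flow now 4.
Augment S→A→D→F→T: bottleneck 5, flow now 9.
Augment S→A→E→H→T: bottleneck 5, flow now 14.
Augment S→B→C→A→E→H→T: bottleneck 4, flow now 18. (uses reverse residual edge)
No augmenting path remains; maximum flow = 18.
By max-flow min-cut, the minimum cut capacity equals the max flow.
In the residual graph, reachable from S: {S, B}.
Min-cut edges: S→A (14), B→C (4); capacity 14 + 4 = 18.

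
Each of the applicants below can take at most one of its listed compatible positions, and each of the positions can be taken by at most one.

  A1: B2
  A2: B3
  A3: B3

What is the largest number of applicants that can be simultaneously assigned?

2

Unit-capacity flow: source→left, listed edges, right→sink; max matching = max flow.
Augmenting path A1→B2 (+1); matched 1.
Augmenting path A2→B3 (+1); matched 2.
No augmenting path remains; maximum matching = 2.
König certificate: {A1, B3} is a vertex cover of size 2 (every listed pair touches it), so no matching can be larger.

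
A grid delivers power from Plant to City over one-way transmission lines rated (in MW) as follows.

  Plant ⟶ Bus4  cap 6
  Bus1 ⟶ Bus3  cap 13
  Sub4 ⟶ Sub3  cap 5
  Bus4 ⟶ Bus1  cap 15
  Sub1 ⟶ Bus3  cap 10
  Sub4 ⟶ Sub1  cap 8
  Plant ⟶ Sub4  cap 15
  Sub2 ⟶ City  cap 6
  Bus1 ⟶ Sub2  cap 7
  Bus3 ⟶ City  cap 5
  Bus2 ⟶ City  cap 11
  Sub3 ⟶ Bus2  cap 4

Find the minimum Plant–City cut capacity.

15

Augment Plant→Bus4→Bus1→Bus3→City: bottleneck 5, flow now 5.
Augment Plant→Bus4→Bus1→Sub2→City: bottleneck 1, flow now 6.
Augment Plant→Sub4→Sub3→Bus2→City: bottleneck 4, flow now 10.
Augment Plant→Sub4→Sub1→Bus3→Bus1→Sub2→City: bottleneck 5, flow now 15. (uses reverse residual edge)
No augmenting path remains; maximum flow = 15.
By max-flow min-cut, the minimum cut capacity equals the max flow.
In the residual graph, reachable from Plant: {Plant, Sub4, Sub1, Sub3, Bus3}.
Min-cut edges: Plant→Bus4 (6), Sub3→Bus2 (4), Bus3→City (5); capacity 6 + 4 + 5 = 15.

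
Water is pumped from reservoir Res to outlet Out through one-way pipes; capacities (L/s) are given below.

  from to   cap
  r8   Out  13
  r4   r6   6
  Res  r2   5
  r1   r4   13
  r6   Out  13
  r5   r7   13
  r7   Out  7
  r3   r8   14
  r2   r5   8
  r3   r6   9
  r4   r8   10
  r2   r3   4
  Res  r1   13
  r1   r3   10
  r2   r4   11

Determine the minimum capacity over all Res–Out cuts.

Augment Res→r1→r3→r6→Out: bottleneck 9, flow now 9.
Augment Res→r1→r3→r8→Out: bottleneck 1, flow now 10.
Augment Res→r1→r4→r6→Out: bottleneck 3, flow now 13.
Augment Res→r2→r3→r8→Out: bottleneck 4, flow now 17.
Augment Res→r2→r4→r6→Out: bottleneck 1, flow now 18.
No augmenting path remains; maximum flow = 18.
By max-flow min-cut, the minimum cut capacity equals the max flow.
In the residual graph, reachable from Res: {Res}.
Min-cut edges: Res→r1 (13), Res→r2 (5); capacity 13 + 5 = 18.

18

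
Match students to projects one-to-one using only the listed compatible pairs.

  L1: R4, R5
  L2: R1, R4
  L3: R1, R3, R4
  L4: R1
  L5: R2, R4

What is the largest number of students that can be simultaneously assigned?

Unit-capacity flow: source→left, listed edges, right→sink; max matching = max flow.
Augmenting path L1→R4 (+1); matched 1.
Augmenting path L2→R1 (+1); matched 2.
Augmenting path L3→R3 (+1); matched 3.
Augmenting path L5→R2 (+1); matched 4.
Augmenting path L4→R1→L2→R4→L1→R5 (+1); matched 5.
No augmenting path remains; maximum matching = 5.
König certificate: {L1, L2, L3, L4, L5} is a vertex cover of size 5 (every listed pair touches it), so no matching can be larger.

5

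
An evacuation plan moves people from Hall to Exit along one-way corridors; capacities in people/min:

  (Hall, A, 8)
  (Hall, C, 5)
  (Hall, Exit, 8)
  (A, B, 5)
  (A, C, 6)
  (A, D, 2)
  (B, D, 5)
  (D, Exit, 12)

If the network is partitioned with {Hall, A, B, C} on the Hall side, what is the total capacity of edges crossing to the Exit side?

15

Edges leaving {Hall, A, B, C}: Hall→Exit (8), A→D (2), B→D (5).
Cut capacity = 8 + 2 + 5 = 15.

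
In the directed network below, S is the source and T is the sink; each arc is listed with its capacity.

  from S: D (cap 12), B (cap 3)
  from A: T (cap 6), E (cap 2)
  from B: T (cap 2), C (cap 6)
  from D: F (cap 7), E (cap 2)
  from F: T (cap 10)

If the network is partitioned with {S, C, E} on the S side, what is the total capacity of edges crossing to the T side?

15

Edges leaving {S, C, E}: S→B (3), S→D (12).
Cut capacity = 3 + 12 = 15.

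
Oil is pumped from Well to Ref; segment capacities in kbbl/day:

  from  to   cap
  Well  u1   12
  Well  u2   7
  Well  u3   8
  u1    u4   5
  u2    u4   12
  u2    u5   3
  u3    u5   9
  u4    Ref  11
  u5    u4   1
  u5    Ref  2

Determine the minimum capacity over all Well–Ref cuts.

13

Augment Well→u1→u4→Ref: bottleneck 5, flow now 5.
Augment Well→u2→u4→Ref: bottleneck 6, flow now 11.
Augment Well→u2→u5→Ref: bottleneck 1, flow now 12.
Augment Well→u3→u5→Ref: bottleneck 1, flow now 13.
No augmenting path remains; maximum flow = 13.
By max-flow min-cut, the minimum cut capacity equals the max flow.
In the residual graph, reachable from Well: {Well, u1, u2, u3, u4, u5}.
Min-cut edges: u4→Ref (11), u5→Ref (2); capacity 11 + 2 = 13.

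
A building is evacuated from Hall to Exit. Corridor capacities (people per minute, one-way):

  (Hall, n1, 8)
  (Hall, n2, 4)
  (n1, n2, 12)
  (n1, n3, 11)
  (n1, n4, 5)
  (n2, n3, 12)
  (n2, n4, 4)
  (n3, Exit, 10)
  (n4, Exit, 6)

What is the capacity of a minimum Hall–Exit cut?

Augment Hall→n1→n3→Exit: bottleneck 8, flow now 8.
Augment Hall→n2→n3→Exit: bottleneck 2, flow now 10.
Augment Hall→n2→n4→Exit: bottleneck 2, flow now 12.
No augmenting path remains; maximum flow = 12.
By max-flow min-cut, the minimum cut capacity equals the max flow.
In the residual graph, reachable from Hall: {Hall}.
Min-cut edges: Hall→n1 (8), Hall→n2 (4); capacity 8 + 4 = 12.

12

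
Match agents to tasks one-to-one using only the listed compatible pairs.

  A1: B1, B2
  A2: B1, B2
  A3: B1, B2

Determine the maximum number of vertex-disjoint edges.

Unit-capacity flow: source→left, listed edges, right→sink; max matching = max flow.
Augmenting path A1→B1 (+1); matched 1.
Augmenting path A2→B2 (+1); matched 2.
No augmenting path remains; maximum matching = 2.
König certificate: {B1, B2} is a vertex cover of size 2 (every listed pair touches it), so no matching can be larger.

2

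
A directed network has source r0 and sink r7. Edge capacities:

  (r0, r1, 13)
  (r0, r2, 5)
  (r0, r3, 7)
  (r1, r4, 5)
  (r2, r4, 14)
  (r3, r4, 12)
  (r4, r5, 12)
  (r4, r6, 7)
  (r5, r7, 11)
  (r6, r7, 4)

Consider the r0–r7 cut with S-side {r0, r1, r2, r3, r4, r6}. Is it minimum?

Given cut capacity: 12 + 4 = 16.
Augment r0→r1→r4→r5→r7: bottleneck 5, flow now 5.
Augment r0→r2→r4→r5→r7: bottleneck 5, flow now 10.
Augment r0→r3→r4→r5→r7: bottleneck 1, flow now 11.
Augment r0→r3→r4→r6→r7: bottleneck 4, flow now 15.
No augmenting path remains; maximum flow = 15.
In the residual graph, reachable from r0: {r0, r1, r2, r3, r4, r5, r6}.
Min-cut edges: r5→r7 (11), r6→r7 (4); capacity 11 + 4 = 15.
Cut capacity 16 exceeds the max flow 15, so it is not minimum.

No — its capacity is 16, but the minimum cut has capacity 15.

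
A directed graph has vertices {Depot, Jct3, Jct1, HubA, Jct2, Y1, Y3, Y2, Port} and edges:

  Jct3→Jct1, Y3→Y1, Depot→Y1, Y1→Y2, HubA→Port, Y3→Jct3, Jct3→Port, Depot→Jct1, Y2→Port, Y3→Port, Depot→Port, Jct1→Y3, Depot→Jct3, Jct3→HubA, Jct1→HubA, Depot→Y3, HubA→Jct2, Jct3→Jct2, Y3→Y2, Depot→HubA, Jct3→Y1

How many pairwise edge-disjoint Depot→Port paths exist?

Assign every edge capacity 1; by Menger, the answer equals the max flow.
Path Depot→Port (+1); total 1.
Path Depot→Jct3→Port (+1); total 2.
Path Depot→HubA→Port (+1); total 3.
Path Depot→Y3→Port (+1); total 4.
Path Depot→Y1→Y2→Port (+1); total 5.
No residual Depot→Port path; max flow = 5.
Certifying cut of size 5: {Depot→Port, HubA→Port, Jct3→Port, Y2→Port, Y3→Port}.

5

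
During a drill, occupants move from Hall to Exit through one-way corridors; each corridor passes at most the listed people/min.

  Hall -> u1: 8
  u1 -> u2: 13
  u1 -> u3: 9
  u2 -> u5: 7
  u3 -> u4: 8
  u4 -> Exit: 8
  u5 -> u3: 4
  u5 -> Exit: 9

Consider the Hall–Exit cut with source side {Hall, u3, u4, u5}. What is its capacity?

Edges leaving {Hall, u3, u4, u5}: Hall→u1 (8), u4→Exit (8), u5→Exit (9).
Cut capacity = 8 + 8 + 9 = 25.

25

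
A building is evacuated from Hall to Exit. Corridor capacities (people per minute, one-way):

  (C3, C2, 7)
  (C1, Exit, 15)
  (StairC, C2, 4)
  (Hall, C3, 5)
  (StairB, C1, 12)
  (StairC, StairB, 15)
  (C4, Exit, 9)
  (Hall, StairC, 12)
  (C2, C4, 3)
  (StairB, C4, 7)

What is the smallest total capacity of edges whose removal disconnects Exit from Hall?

15

Augment Hall→StairC→StairB→C4→Exit: bottleneck 7, flow now 7.
Augment Hall→StairC→StairB→C1→Exit: bottleneck 5, flow now 12.
Augment Hall→C3→C2→C4→Exit: bottleneck 2, flow now 14.
Augment Hall→C3→C2→C4→StairB→C1→Exit: bottleneck 1, flow now 15. (uses reverse residual edge)
No augmenting path remains; maximum flow = 15.
By max-flow min-cut, the minimum cut capacity equals the max flow.
In the residual graph, reachable from Hall: {Hall, C3, C2}.
Min-cut edges: Hall→StairC (12), C2→C4 (3); capacity 12 + 3 = 15.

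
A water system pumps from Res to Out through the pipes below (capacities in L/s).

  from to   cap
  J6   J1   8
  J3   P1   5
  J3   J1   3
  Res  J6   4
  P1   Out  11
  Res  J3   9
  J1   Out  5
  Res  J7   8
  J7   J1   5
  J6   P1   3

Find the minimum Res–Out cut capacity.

13

Augment Res→J7→J1→Out: bottleneck 5, flow now 5.
Augment Res→J6→P1→Out: bottleneck 3, flow now 8.
Augment Res→J3→P1→Out: bottleneck 5, flow now 13.
No augmenting path remains; maximum flow = 13.
By max-flow min-cut, the minimum cut capacity equals the max flow.
In the residual graph, reachable from Res: {Res, J7, J6, J3, J1}.
Min-cut edges: J6→P1 (3), J3→P1 (5), J1→Out (5); capacity 3 + 5 + 5 = 13.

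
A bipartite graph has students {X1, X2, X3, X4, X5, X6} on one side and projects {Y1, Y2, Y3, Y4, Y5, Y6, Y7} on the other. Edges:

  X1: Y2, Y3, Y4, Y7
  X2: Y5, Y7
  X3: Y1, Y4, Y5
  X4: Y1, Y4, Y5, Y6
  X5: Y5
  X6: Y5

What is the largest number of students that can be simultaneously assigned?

5

Unit-capacity flow: source→left, listed edges, right→sink; max matching = max flow.
Augmenting path X1→Y2 (+1); matched 1.
Augmenting path X2→Y5 (+1); matched 2.
Augmenting path X3→Y1 (+1); matched 3.
Augmenting path X4→Y4 (+1); matched 4.
Augmenting path X5→Y5→X2→Y7 (+1); matched 5.
No augmenting path remains; maximum matching = 5.
König certificate: {X1, X2, X3, X4, Y5} is a vertex cover of size 5 (every listed pair touches it), so no matching can be larger.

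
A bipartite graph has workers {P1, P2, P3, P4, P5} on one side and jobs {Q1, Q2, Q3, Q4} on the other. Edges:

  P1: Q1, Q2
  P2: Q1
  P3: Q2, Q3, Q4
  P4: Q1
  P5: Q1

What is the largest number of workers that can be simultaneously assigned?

Unit-capacity flow: source→left, listed edges, right→sink; max matching = max flow.
Augmenting path P1→Q1 (+1); matched 1.
Augmenting path P3→Q2 (+1); matched 2.
Augmenting path P2→Q1→P1→Q2→P3→Q3 (+1); matched 3.
No augmenting path remains; maximum matching = 3.
König certificate: {P1, P3, Q1} is a vertex cover of size 3 (every listed pair touches it), so no matching can be larger.

3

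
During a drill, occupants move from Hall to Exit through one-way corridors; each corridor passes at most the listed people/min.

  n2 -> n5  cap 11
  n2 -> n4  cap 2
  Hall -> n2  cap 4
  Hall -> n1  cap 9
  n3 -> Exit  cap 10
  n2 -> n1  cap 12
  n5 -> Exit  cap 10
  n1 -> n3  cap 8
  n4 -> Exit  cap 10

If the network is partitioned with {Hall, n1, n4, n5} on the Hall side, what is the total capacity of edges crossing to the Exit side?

Edges leaving {Hall, n1, n4, n5}: Hall→n2 (4), n1→n3 (8), n4→Exit (10), n5→Exit (10).
Cut capacity = 4 + 8 + 10 + 10 = 32.

32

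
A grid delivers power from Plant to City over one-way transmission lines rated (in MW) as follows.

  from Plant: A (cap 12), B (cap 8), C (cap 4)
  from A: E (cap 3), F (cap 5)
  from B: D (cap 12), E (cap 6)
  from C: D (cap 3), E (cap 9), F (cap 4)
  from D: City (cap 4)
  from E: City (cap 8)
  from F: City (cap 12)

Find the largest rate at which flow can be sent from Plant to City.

Augment Plant→A→E→City: bottleneck 3, flow now 3.
Augment Plant→A→F→City: bottleneck 5, flow now 8.
Augment Plant→B→D→City: bottleneck 4, flow now 12.
Augment Plant→B→E→City: bottleneck 4, flow now 16.
Augment Plant→C→E→City: bottleneck 1, flow now 17.
Augment Plant→C→F→City: bottleneck 3, flow now 20.
No augmenting path remains; maximum flow = 20.
In the residual graph, reachable from Plant: {Plant, A}.
Min-cut edges: Plant→B (8), Plant→C (4), A→E (3), A→F (5); capacity 8 + 4 + 3 + 5 = 20.
This cut is saturated, so no flow can exceed 20.

20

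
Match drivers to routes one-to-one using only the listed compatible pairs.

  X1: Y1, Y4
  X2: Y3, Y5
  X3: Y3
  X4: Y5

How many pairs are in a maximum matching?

3

Unit-capacity flow: source→left, listed edges, right→sink; max matching = max flow.
Augmenting path X1→Y1 (+1); matched 1.
Augmenting path X2→Y3 (+1); matched 2.
Augmenting path X4→Y5 (+1); matched 3.
No augmenting path remains; maximum matching = 3.
König certificate: {X1, Y3, Y5} is a vertex cover of size 3 (every listed pair touches it), so no matching can be larger.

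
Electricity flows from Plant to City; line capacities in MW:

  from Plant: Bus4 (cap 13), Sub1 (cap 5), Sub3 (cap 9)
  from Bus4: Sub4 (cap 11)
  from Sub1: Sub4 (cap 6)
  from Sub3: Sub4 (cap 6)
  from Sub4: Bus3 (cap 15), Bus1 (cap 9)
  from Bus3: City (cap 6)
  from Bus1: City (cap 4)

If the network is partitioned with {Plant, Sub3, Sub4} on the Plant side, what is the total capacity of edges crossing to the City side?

42

Edges leaving {Plant, Sub3, Sub4}: Plant→Bus4 (13), Plant→Sub1 (5), Sub4→Bus3 (15), Sub4→Bus1 (9).
Cut capacity = 13 + 5 + 15 + 9 = 42.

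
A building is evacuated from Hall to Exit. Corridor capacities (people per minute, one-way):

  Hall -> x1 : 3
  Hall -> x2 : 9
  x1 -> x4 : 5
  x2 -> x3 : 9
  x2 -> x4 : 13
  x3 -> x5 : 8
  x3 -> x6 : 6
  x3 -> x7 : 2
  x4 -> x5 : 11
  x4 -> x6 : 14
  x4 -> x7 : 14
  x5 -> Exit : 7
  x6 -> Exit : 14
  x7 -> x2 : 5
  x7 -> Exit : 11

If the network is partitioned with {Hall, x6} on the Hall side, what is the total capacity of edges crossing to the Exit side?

Edges leaving {Hall, x6}: Hall→x1 (3), Hall→x2 (9), x6→Exit (14).
Cut capacity = 3 + 9 + 14 = 26.

26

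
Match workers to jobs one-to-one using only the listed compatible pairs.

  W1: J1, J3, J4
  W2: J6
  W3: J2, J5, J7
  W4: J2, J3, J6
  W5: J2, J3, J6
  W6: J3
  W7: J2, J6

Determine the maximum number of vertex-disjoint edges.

Unit-capacity flow: source→left, listed edges, right→sink; max matching = max flow.
Augmenting path W1→J1 (+1); matched 1.
Augmenting path W2→J6 (+1); matched 2.
Augmenting path W3→J2 (+1); matched 3.
Augmenting path W4→J3 (+1); matched 4.
Augmenting path W5→J2→W3→J5 (+1); matched 5.
No augmenting path remains; maximum matching = 5.
König certificate: {W1, W3, J2, J3, J6} is a vertex cover of size 5 (every listed pair touches it), so no matching can be larger.

5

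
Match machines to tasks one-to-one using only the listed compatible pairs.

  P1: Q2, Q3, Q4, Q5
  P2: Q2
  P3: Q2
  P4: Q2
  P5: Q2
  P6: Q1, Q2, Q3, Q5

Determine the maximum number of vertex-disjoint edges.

3

Unit-capacity flow: source→left, listed edges, right→sink; max matching = max flow.
Augmenting path P1→Q2 (+1); matched 1.
Augmenting path P6→Q1 (+1); matched 2.
Augmenting path P2→Q2→P1→Q3 (+1); matched 3.
No augmenting path remains; maximum matching = 3.
König certificate: {P1, P6, Q2} is a vertex cover of size 3 (every listed pair touches it), so no matching can be larger.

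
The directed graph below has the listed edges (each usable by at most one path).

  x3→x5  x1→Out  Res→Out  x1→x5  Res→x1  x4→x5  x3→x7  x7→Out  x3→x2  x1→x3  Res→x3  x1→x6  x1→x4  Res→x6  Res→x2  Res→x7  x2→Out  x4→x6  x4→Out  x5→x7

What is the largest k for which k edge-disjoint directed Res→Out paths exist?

4

Assign every edge capacity 1; by Menger, the answer equals the max flow.
Path Res→Out (+1); total 1.
Path Res→x1→Out (+1); total 2.
Path Res→x2→Out (+1); total 3.
Path Res→x7→Out (+1); total 4.
No residual Res→Out path; max flow = 4.
Certifying cut of size 4: {Res→Out, Res→x1, x2→Out, x7→Out}.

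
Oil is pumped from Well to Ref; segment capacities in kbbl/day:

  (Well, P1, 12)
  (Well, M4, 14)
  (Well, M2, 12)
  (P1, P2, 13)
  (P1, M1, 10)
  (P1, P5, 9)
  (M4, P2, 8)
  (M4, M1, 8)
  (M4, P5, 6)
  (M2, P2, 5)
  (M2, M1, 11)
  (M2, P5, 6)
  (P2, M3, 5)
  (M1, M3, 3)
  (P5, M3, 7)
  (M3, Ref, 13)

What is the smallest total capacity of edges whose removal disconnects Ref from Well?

Augment Well→P1→P2→M3→Ref: bottleneck 5, flow now 5.
Augment Well→P1→M1→M3→Ref: bottleneck 3, flow now 8.
Augment Well→P1→P5→M3→Ref: bottleneck 4, flow now 12.
Augment Well→M4→P5→M3→Ref: bottleneck 1, flow now 13.
No augmenting path remains; maximum flow = 13.
By max-flow min-cut, the minimum cut capacity equals the max flow.
In the residual graph, reachable from Well: {Well, P1, M4, M2, P2, M1, P5, M3}.
Min-cut edges: M3→Ref (13); capacity 13 = 13.

13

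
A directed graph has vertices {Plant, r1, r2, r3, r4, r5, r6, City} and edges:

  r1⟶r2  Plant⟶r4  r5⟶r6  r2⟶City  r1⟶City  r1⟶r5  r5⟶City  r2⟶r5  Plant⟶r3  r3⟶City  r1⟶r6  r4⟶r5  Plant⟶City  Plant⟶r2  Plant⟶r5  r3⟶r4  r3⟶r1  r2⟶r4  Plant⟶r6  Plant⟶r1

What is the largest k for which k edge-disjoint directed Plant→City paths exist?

5

Assign every edge capacity 1; by Menger, the answer equals the max flow.
Path Plant→City (+1); total 1.
Path Plant→r1→City (+1); total 2.
Path Plant→r2→City (+1); total 3.
Path Plant→r3→City (+1); total 4.
Path Plant→r5→City (+1); total 5.
No residual Plant→City path; max flow = 5.
Certifying cut of size 5: {Plant→City, Plant→r1, Plant→r2, Plant→r3, r5→City}.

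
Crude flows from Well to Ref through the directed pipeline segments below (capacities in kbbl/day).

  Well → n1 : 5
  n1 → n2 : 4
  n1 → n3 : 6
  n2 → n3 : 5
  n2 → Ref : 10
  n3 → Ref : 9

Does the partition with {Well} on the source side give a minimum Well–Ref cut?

Yes — it is a minimum cut (capacity 5).

Given cut capacity: 5 = 5.
Augment Well→n1→n2→Ref: bottleneck 4, flow now 4.
Augment Well→n1→n3→Ref: bottleneck 1, flow now 5.
No augmenting path remains; maximum flow = 5.
Cut capacity 5 equals the max flow, so it is a minimum cut.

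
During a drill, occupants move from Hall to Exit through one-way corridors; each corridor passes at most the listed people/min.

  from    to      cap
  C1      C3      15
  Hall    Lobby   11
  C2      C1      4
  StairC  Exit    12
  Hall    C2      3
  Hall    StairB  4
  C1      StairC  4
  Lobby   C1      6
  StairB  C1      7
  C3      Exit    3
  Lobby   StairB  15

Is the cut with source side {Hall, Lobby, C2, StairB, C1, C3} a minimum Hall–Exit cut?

Given cut capacity: 4 + 3 = 7.
Augment Hall→Lobby→C1→StairC→Exit: bottleneck 4, flow now 4.
Augment Hall→Lobby→C1→C3→Exit: bottleneck 2, flow now 6.
Augment Hall→C2→C1→C3→Exit: bottleneck 1, flow now 7.
No augmenting path remains; maximum flow = 7.
Cut capacity 7 equals the max flow, so it is a minimum cut.

Yes — it is a minimum cut (capacity 7).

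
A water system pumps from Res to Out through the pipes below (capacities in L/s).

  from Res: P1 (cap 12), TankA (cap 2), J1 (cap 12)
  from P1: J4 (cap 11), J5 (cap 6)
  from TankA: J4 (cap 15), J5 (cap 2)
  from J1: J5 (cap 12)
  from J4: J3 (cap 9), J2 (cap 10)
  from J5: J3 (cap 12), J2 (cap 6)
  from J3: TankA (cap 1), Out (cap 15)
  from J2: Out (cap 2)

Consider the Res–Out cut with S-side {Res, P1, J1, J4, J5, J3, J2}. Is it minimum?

No — its capacity is 20, but the minimum cut has capacity 17.

Given cut capacity: 2 + 1 + 15 + 2 = 20.
Augment Res→P1→J4→J3→Out: bottleneck 9, flow now 9.
Augment Res→P1→J4→J2→Out: bottleneck 2, flow now 11.
Augment Res→P1→J5→J3→Out: bottleneck 1, flow now 12.
Augment Res→TankA→J5→J3→Out: bottleneck 2, flow now 14.
Augment Res→J1→J5→J3→Out: bottleneck 3, flow now 17.
No augmenting path remains; maximum flow = 17.
In the residual graph, reachable from Res: {Res, P1, TankA, J1, J4, J5, J3, J2}.
Min-cut edges: J3→Out (15), J2→Out (2); capacity 15 + 2 = 17.
Cut capacity 20 exceeds the max flow 17, so it is not minimum.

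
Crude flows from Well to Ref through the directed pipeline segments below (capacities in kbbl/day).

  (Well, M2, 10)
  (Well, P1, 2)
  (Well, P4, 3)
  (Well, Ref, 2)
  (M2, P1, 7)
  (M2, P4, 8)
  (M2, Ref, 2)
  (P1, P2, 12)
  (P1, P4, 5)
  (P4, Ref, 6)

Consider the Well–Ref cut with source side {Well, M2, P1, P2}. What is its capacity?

20

Edges leaving {Well, M2, P1, P2}: Well→P4 (3), Well→Ref (2), M2→P4 (8), M2→Ref (2), P1→P4 (5).
Cut capacity = 3 + 2 + 8 + 2 + 5 = 20.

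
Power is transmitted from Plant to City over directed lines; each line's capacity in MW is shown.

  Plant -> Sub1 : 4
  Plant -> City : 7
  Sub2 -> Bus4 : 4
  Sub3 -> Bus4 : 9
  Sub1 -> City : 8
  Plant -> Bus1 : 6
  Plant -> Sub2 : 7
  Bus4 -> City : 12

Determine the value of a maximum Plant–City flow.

Augment Plant→City: bottleneck 7, flow now 7.
Augment Plant→Sub1→City: bottleneck 4, flow now 11.
Augment Plant→Sub2→Bus4→City: bottleneck 4, flow now 15.
No augmenting path remains; maximum flow = 15.
In the residual graph, reachable from Plant: {Plant, Bus1, Sub2}.
Min-cut edges: Plant→Sub1 (4), Plant→City (7), Sub2→Bus4 (4); capacity 4 + 7 + 4 = 15.
This cut is saturated, so no flow can exceed 15.

15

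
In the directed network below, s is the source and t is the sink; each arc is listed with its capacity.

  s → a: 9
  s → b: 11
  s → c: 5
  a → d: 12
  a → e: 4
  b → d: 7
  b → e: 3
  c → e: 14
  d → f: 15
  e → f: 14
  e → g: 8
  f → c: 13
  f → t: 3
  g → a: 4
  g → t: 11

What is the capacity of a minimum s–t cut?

11

Augment s→a→d→f→t: bottleneck 3, flow now 3.
Augment s→a→e→g→t: bottleneck 4, flow now 7.
Augment s→b→e→g→t: bottleneck 3, flow now 10.
Augment s→c→e→g→t: bottleneck 1, flow now 11.
No augmenting path remains; maximum flow = 11.
By max-flow min-cut, the minimum cut capacity equals the max flow.
In the residual graph, reachable from s: {s, a, b, c, d, e, f}.
Min-cut edges: e→g (8), f→t (3); capacity 8 + 3 = 11.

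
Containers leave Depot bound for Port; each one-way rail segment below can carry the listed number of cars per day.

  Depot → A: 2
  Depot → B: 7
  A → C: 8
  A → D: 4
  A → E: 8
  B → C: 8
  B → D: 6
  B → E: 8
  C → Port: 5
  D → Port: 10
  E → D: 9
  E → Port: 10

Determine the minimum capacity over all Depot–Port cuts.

9

Augment Depot→A→C→Port: bottleneck 2, flow now 2.
Augment Depot→B→C→Port: bottleneck 3, flow now 5.
Augment Depot→B→D→Port: bottleneck 4, flow now 9.
No augmenting path remains; maximum flow = 9.
By max-flow min-cut, the minimum cut capacity equals the max flow.
In the residual graph, reachable from Depot: {Depot}.
Min-cut edges: Depot→A (2), Depot→B (7); capacity 2 + 7 = 9.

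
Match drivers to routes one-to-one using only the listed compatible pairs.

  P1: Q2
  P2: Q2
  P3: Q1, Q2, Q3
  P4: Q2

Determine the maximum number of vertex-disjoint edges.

2

Unit-capacity flow: source→left, listed edges, right→sink; max matching = max flow.
Augmenting path P1→Q2 (+1); matched 1.
Augmenting path P3→Q1 (+1); matched 2.
No augmenting path remains; maximum matching = 2.
König certificate: {P3, Q2} is a vertex cover of size 2 (every listed pair touches it), so no matching can be larger.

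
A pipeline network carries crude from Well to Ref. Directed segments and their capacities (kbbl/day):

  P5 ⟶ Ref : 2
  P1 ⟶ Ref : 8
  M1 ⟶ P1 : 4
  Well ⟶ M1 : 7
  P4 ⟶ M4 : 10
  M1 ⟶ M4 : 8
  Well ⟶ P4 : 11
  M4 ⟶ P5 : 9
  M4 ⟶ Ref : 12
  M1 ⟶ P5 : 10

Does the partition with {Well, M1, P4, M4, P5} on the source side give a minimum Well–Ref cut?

No — its capacity is 18, but the minimum cut has capacity 17.

Given cut capacity: 4 + 12 + 2 = 18.
Augment Well→M1→M4→Ref: bottleneck 7, flow now 7.
Augment Well→P4→M4→Ref: bottleneck 5, flow now 12.
Augment Well→P4→M4→P5→Ref: bottleneck 2, flow now 14.
Augment Well→P4→M4→M1→P1→Ref: bottleneck 3, flow now 17. (uses reverse residual edge)
No augmenting path remains; maximum flow = 17.
In the residual graph, reachable from Well: {Well, P4}.
Min-cut edges: Well→M1 (7), P4→M4 (10); capacity 7 + 10 = 17.
Cut capacity 18 exceeds the max flow 17, so it is not minimum.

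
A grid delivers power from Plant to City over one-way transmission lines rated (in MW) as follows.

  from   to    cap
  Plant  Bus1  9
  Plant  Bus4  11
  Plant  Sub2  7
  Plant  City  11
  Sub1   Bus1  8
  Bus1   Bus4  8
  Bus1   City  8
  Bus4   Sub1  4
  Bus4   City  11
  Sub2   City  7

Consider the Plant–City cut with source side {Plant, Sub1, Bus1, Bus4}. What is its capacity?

Edges leaving {Plant, Sub1, Bus1, Bus4}: Plant→Sub2 (7), Plant→City (11), Bus1→City (8), Bus4→City (11).
Cut capacity = 7 + 11 + 8 + 11 = 37.

37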